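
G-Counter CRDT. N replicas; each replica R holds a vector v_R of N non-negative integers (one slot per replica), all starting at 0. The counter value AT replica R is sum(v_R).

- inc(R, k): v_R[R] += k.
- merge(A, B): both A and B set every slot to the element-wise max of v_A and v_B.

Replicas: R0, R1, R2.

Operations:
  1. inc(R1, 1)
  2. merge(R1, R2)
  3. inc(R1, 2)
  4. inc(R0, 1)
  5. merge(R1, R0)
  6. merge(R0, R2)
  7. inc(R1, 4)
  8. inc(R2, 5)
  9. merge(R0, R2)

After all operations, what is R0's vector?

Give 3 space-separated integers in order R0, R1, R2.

Answer: 1 3 5

Derivation:
Op 1: inc R1 by 1 -> R1=(0,1,0) value=1
Op 2: merge R1<->R2 -> R1=(0,1,0) R2=(0,1,0)
Op 3: inc R1 by 2 -> R1=(0,3,0) value=3
Op 4: inc R0 by 1 -> R0=(1,0,0) value=1
Op 5: merge R1<->R0 -> R1=(1,3,0) R0=(1,3,0)
Op 6: merge R0<->R2 -> R0=(1,3,0) R2=(1,3,0)
Op 7: inc R1 by 4 -> R1=(1,7,0) value=8
Op 8: inc R2 by 5 -> R2=(1,3,5) value=9
Op 9: merge R0<->R2 -> R0=(1,3,5) R2=(1,3,5)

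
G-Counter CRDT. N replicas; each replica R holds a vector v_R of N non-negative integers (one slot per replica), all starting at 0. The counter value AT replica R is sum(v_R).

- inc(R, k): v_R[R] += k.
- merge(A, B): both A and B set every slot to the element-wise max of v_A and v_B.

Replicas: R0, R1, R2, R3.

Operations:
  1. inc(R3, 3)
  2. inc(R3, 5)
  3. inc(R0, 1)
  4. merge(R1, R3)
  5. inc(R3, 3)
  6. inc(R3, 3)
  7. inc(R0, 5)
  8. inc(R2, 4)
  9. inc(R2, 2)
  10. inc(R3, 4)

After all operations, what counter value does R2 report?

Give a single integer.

Answer: 6

Derivation:
Op 1: inc R3 by 3 -> R3=(0,0,0,3) value=3
Op 2: inc R3 by 5 -> R3=(0,0,0,8) value=8
Op 3: inc R0 by 1 -> R0=(1,0,0,0) value=1
Op 4: merge R1<->R3 -> R1=(0,0,0,8) R3=(0,0,0,8)
Op 5: inc R3 by 3 -> R3=(0,0,0,11) value=11
Op 6: inc R3 by 3 -> R3=(0,0,0,14) value=14
Op 7: inc R0 by 5 -> R0=(6,0,0,0) value=6
Op 8: inc R2 by 4 -> R2=(0,0,4,0) value=4
Op 9: inc R2 by 2 -> R2=(0,0,6,0) value=6
Op 10: inc R3 by 4 -> R3=(0,0,0,18) value=18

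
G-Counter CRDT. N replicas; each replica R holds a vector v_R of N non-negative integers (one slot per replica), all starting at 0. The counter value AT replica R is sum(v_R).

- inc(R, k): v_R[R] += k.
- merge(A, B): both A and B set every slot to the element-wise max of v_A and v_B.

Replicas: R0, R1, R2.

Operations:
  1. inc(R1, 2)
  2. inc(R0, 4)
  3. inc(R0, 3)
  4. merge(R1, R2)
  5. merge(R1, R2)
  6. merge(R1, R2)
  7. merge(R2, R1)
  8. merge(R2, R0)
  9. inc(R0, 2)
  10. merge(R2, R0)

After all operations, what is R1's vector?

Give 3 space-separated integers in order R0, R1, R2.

Answer: 0 2 0

Derivation:
Op 1: inc R1 by 2 -> R1=(0,2,0) value=2
Op 2: inc R0 by 4 -> R0=(4,0,0) value=4
Op 3: inc R0 by 3 -> R0=(7,0,0) value=7
Op 4: merge R1<->R2 -> R1=(0,2,0) R2=(0,2,0)
Op 5: merge R1<->R2 -> R1=(0,2,0) R2=(0,2,0)
Op 6: merge R1<->R2 -> R1=(0,2,0) R2=(0,2,0)
Op 7: merge R2<->R1 -> R2=(0,2,0) R1=(0,2,0)
Op 8: merge R2<->R0 -> R2=(7,2,0) R0=(7,2,0)
Op 9: inc R0 by 2 -> R0=(9,2,0) value=11
Op 10: merge R2<->R0 -> R2=(9,2,0) R0=(9,2,0)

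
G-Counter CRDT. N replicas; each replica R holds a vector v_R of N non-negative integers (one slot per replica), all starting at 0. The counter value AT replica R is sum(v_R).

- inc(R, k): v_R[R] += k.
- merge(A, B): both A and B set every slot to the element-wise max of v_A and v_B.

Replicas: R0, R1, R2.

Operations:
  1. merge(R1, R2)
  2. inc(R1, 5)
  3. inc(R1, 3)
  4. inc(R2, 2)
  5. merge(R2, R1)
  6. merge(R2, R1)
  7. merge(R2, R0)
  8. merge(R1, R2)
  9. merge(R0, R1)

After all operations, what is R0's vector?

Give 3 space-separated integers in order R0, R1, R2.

Op 1: merge R1<->R2 -> R1=(0,0,0) R2=(0,0,0)
Op 2: inc R1 by 5 -> R1=(0,5,0) value=5
Op 3: inc R1 by 3 -> R1=(0,8,0) value=8
Op 4: inc R2 by 2 -> R2=(0,0,2) value=2
Op 5: merge R2<->R1 -> R2=(0,8,2) R1=(0,8,2)
Op 6: merge R2<->R1 -> R2=(0,8,2) R1=(0,8,2)
Op 7: merge R2<->R0 -> R2=(0,8,2) R0=(0,8,2)
Op 8: merge R1<->R2 -> R1=(0,8,2) R2=(0,8,2)
Op 9: merge R0<->R1 -> R0=(0,8,2) R1=(0,8,2)

Answer: 0 8 2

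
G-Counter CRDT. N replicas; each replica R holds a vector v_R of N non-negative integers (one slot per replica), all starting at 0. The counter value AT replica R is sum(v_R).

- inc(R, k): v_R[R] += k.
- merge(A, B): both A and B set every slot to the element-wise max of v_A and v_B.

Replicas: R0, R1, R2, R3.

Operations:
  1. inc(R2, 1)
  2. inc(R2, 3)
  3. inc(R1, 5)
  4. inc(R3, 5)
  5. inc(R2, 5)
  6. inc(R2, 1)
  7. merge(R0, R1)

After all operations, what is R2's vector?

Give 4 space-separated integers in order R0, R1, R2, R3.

Op 1: inc R2 by 1 -> R2=(0,0,1,0) value=1
Op 2: inc R2 by 3 -> R2=(0,0,4,0) value=4
Op 3: inc R1 by 5 -> R1=(0,5,0,0) value=5
Op 4: inc R3 by 5 -> R3=(0,0,0,5) value=5
Op 5: inc R2 by 5 -> R2=(0,0,9,0) value=9
Op 6: inc R2 by 1 -> R2=(0,0,10,0) value=10
Op 7: merge R0<->R1 -> R0=(0,5,0,0) R1=(0,5,0,0)

Answer: 0 0 10 0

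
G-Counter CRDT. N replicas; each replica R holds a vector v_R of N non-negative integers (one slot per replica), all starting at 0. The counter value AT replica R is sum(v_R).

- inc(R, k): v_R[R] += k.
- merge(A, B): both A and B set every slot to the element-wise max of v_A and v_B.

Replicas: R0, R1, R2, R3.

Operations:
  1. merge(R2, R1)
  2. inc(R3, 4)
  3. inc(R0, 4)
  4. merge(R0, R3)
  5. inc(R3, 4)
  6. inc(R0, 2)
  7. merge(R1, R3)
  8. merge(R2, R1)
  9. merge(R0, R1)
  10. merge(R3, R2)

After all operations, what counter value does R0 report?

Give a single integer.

Op 1: merge R2<->R1 -> R2=(0,0,0,0) R1=(0,0,0,0)
Op 2: inc R3 by 4 -> R3=(0,0,0,4) value=4
Op 3: inc R0 by 4 -> R0=(4,0,0,0) value=4
Op 4: merge R0<->R3 -> R0=(4,0,0,4) R3=(4,0,0,4)
Op 5: inc R3 by 4 -> R3=(4,0,0,8) value=12
Op 6: inc R0 by 2 -> R0=(6,0,0,4) value=10
Op 7: merge R1<->R3 -> R1=(4,0,0,8) R3=(4,0,0,8)
Op 8: merge R2<->R1 -> R2=(4,0,0,8) R1=(4,0,0,8)
Op 9: merge R0<->R1 -> R0=(6,0,0,8) R1=(6,0,0,8)
Op 10: merge R3<->R2 -> R3=(4,0,0,8) R2=(4,0,0,8)

Answer: 14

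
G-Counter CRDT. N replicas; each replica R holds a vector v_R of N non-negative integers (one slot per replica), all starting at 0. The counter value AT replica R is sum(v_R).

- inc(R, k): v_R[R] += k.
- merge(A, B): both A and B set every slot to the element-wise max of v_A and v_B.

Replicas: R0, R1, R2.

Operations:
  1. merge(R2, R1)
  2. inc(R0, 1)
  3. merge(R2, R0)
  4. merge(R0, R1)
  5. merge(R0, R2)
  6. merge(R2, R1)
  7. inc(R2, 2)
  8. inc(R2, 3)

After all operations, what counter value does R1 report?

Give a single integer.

Op 1: merge R2<->R1 -> R2=(0,0,0) R1=(0,0,0)
Op 2: inc R0 by 1 -> R0=(1,0,0) value=1
Op 3: merge R2<->R0 -> R2=(1,0,0) R0=(1,0,0)
Op 4: merge R0<->R1 -> R0=(1,0,0) R1=(1,0,0)
Op 5: merge R0<->R2 -> R0=(1,0,0) R2=(1,0,0)
Op 6: merge R2<->R1 -> R2=(1,0,0) R1=(1,0,0)
Op 7: inc R2 by 2 -> R2=(1,0,2) value=3
Op 8: inc R2 by 3 -> R2=(1,0,5) value=6

Answer: 1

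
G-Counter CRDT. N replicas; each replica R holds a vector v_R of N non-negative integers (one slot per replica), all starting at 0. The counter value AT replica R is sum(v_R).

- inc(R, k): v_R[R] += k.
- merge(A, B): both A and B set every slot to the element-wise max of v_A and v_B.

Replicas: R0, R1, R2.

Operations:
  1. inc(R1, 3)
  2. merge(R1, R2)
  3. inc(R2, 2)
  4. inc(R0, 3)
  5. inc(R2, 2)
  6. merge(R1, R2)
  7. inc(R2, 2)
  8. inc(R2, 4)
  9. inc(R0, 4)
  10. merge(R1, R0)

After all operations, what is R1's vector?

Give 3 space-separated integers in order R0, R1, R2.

Op 1: inc R1 by 3 -> R1=(0,3,0) value=3
Op 2: merge R1<->R2 -> R1=(0,3,0) R2=(0,3,0)
Op 3: inc R2 by 2 -> R2=(0,3,2) value=5
Op 4: inc R0 by 3 -> R0=(3,0,0) value=3
Op 5: inc R2 by 2 -> R2=(0,3,4) value=7
Op 6: merge R1<->R2 -> R1=(0,3,4) R2=(0,3,4)
Op 7: inc R2 by 2 -> R2=(0,3,6) value=9
Op 8: inc R2 by 4 -> R2=(0,3,10) value=13
Op 9: inc R0 by 4 -> R0=(7,0,0) value=7
Op 10: merge R1<->R0 -> R1=(7,3,4) R0=(7,3,4)

Answer: 7 3 4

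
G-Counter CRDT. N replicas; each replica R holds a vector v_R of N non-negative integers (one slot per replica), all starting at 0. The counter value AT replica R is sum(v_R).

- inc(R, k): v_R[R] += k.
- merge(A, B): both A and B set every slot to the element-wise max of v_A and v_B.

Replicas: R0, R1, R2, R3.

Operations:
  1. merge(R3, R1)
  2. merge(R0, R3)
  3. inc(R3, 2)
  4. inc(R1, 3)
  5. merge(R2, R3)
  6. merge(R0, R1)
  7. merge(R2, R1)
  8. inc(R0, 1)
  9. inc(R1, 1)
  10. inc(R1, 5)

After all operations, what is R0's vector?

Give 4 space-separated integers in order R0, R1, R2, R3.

Answer: 1 3 0 0

Derivation:
Op 1: merge R3<->R1 -> R3=(0,0,0,0) R1=(0,0,0,0)
Op 2: merge R0<->R3 -> R0=(0,0,0,0) R3=(0,0,0,0)
Op 3: inc R3 by 2 -> R3=(0,0,0,2) value=2
Op 4: inc R1 by 3 -> R1=(0,3,0,0) value=3
Op 5: merge R2<->R3 -> R2=(0,0,0,2) R3=(0,0,0,2)
Op 6: merge R0<->R1 -> R0=(0,3,0,0) R1=(0,3,0,0)
Op 7: merge R2<->R1 -> R2=(0,3,0,2) R1=(0,3,0,2)
Op 8: inc R0 by 1 -> R0=(1,3,0,0) value=4
Op 9: inc R1 by 1 -> R1=(0,4,0,2) value=6
Op 10: inc R1 by 5 -> R1=(0,9,0,2) value=11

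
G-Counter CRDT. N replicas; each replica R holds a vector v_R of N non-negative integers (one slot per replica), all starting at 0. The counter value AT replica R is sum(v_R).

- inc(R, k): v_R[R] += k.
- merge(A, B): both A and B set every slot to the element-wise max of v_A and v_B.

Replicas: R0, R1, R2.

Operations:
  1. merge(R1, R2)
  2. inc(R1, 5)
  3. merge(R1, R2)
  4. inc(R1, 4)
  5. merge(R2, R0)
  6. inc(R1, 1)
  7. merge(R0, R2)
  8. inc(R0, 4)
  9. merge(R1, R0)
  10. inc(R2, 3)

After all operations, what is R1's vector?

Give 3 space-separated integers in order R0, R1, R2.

Answer: 4 10 0

Derivation:
Op 1: merge R1<->R2 -> R1=(0,0,0) R2=(0,0,0)
Op 2: inc R1 by 5 -> R1=(0,5,0) value=5
Op 3: merge R1<->R2 -> R1=(0,5,0) R2=(0,5,0)
Op 4: inc R1 by 4 -> R1=(0,9,0) value=9
Op 5: merge R2<->R0 -> R2=(0,5,0) R0=(0,5,0)
Op 6: inc R1 by 1 -> R1=(0,10,0) value=10
Op 7: merge R0<->R2 -> R0=(0,5,0) R2=(0,5,0)
Op 8: inc R0 by 4 -> R0=(4,5,0) value=9
Op 9: merge R1<->R0 -> R1=(4,10,0) R0=(4,10,0)
Op 10: inc R2 by 3 -> R2=(0,5,3) value=8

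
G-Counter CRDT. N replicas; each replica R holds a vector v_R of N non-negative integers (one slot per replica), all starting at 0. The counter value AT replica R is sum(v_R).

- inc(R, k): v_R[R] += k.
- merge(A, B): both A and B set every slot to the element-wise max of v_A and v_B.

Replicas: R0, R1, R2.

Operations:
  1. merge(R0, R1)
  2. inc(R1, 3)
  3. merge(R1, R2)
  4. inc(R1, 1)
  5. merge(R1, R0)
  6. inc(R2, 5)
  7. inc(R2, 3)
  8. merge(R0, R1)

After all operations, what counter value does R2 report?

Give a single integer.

Op 1: merge R0<->R1 -> R0=(0,0,0) R1=(0,0,0)
Op 2: inc R1 by 3 -> R1=(0,3,0) value=3
Op 3: merge R1<->R2 -> R1=(0,3,0) R2=(0,3,0)
Op 4: inc R1 by 1 -> R1=(0,4,0) value=4
Op 5: merge R1<->R0 -> R1=(0,4,0) R0=(0,4,0)
Op 6: inc R2 by 5 -> R2=(0,3,5) value=8
Op 7: inc R2 by 3 -> R2=(0,3,8) value=11
Op 8: merge R0<->R1 -> R0=(0,4,0) R1=(0,4,0)

Answer: 11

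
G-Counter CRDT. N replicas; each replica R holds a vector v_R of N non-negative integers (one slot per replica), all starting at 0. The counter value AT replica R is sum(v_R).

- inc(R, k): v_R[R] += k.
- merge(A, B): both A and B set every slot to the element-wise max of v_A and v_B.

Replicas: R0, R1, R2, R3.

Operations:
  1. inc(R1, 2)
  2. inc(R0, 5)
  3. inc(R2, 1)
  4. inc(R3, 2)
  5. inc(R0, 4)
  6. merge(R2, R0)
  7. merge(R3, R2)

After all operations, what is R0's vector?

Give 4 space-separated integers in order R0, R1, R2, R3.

Answer: 9 0 1 0

Derivation:
Op 1: inc R1 by 2 -> R1=(0,2,0,0) value=2
Op 2: inc R0 by 5 -> R0=(5,0,0,0) value=5
Op 3: inc R2 by 1 -> R2=(0,0,1,0) value=1
Op 4: inc R3 by 2 -> R3=(0,0,0,2) value=2
Op 5: inc R0 by 4 -> R0=(9,0,0,0) value=9
Op 6: merge R2<->R0 -> R2=(9,0,1,0) R0=(9,0,1,0)
Op 7: merge R3<->R2 -> R3=(9,0,1,2) R2=(9,0,1,2)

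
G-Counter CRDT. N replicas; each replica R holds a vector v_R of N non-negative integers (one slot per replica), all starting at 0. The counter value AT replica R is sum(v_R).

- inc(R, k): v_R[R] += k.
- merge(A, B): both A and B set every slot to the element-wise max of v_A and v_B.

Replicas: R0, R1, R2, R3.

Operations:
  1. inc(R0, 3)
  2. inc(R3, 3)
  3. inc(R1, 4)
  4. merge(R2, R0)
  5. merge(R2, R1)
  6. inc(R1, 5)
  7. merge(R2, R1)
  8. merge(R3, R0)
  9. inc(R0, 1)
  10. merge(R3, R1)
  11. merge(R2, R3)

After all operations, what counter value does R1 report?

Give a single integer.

Answer: 15

Derivation:
Op 1: inc R0 by 3 -> R0=(3,0,0,0) value=3
Op 2: inc R3 by 3 -> R3=(0,0,0,3) value=3
Op 3: inc R1 by 4 -> R1=(0,4,0,0) value=4
Op 4: merge R2<->R0 -> R2=(3,0,0,0) R0=(3,0,0,0)
Op 5: merge R2<->R1 -> R2=(3,4,0,0) R1=(3,4,0,0)
Op 6: inc R1 by 5 -> R1=(3,9,0,0) value=12
Op 7: merge R2<->R1 -> R2=(3,9,0,0) R1=(3,9,0,0)
Op 8: merge R3<->R0 -> R3=(3,0,0,3) R0=(3,0,0,3)
Op 9: inc R0 by 1 -> R0=(4,0,0,3) value=7
Op 10: merge R3<->R1 -> R3=(3,9,0,3) R1=(3,9,0,3)
Op 11: merge R2<->R3 -> R2=(3,9,0,3) R3=(3,9,0,3)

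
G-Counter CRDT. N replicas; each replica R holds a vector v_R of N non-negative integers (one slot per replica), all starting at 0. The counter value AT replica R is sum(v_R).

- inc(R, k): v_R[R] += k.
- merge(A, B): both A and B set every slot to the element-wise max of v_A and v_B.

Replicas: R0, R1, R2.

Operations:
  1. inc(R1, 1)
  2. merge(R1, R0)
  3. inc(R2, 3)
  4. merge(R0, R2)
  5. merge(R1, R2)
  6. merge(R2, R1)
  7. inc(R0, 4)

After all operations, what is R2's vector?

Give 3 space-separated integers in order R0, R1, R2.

Answer: 0 1 3

Derivation:
Op 1: inc R1 by 1 -> R1=(0,1,0) value=1
Op 2: merge R1<->R0 -> R1=(0,1,0) R0=(0,1,0)
Op 3: inc R2 by 3 -> R2=(0,0,3) value=3
Op 4: merge R0<->R2 -> R0=(0,1,3) R2=(0,1,3)
Op 5: merge R1<->R2 -> R1=(0,1,3) R2=(0,1,3)
Op 6: merge R2<->R1 -> R2=(0,1,3) R1=(0,1,3)
Op 7: inc R0 by 4 -> R0=(4,1,3) value=8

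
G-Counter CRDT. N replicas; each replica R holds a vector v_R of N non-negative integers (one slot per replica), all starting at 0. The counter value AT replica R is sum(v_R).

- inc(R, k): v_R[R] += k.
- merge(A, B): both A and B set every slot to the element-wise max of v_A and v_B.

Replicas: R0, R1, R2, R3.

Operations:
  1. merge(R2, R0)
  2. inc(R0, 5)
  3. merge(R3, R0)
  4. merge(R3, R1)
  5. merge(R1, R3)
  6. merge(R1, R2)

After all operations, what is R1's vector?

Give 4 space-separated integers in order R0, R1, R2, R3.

Op 1: merge R2<->R0 -> R2=(0,0,0,0) R0=(0,0,0,0)
Op 2: inc R0 by 5 -> R0=(5,0,0,0) value=5
Op 3: merge R3<->R0 -> R3=(5,0,0,0) R0=(5,0,0,0)
Op 4: merge R3<->R1 -> R3=(5,0,0,0) R1=(5,0,0,0)
Op 5: merge R1<->R3 -> R1=(5,0,0,0) R3=(5,0,0,0)
Op 6: merge R1<->R2 -> R1=(5,0,0,0) R2=(5,0,0,0)

Answer: 5 0 0 0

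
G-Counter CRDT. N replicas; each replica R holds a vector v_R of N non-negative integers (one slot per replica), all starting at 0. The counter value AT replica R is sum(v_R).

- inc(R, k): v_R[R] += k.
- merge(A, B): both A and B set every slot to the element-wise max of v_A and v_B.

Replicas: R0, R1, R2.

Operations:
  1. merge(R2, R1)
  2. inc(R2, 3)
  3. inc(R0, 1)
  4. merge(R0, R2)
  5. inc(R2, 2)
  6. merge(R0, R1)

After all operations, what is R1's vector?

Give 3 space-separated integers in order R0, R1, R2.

Answer: 1 0 3

Derivation:
Op 1: merge R2<->R1 -> R2=(0,0,0) R1=(0,0,0)
Op 2: inc R2 by 3 -> R2=(0,0,3) value=3
Op 3: inc R0 by 1 -> R0=(1,0,0) value=1
Op 4: merge R0<->R2 -> R0=(1,0,3) R2=(1,0,3)
Op 5: inc R2 by 2 -> R2=(1,0,5) value=6
Op 6: merge R0<->R1 -> R0=(1,0,3) R1=(1,0,3)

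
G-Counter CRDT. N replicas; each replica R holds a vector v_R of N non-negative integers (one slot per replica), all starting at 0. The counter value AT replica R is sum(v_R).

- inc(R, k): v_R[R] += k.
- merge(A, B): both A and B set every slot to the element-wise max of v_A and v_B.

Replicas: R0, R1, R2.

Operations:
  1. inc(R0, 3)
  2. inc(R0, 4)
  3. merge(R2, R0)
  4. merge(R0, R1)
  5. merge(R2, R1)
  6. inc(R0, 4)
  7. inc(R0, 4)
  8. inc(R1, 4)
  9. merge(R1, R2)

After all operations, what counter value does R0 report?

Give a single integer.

Answer: 15

Derivation:
Op 1: inc R0 by 3 -> R0=(3,0,0) value=3
Op 2: inc R0 by 4 -> R0=(7,0,0) value=7
Op 3: merge R2<->R0 -> R2=(7,0,0) R0=(7,0,0)
Op 4: merge R0<->R1 -> R0=(7,0,0) R1=(7,0,0)
Op 5: merge R2<->R1 -> R2=(7,0,0) R1=(7,0,0)
Op 6: inc R0 by 4 -> R0=(11,0,0) value=11
Op 7: inc R0 by 4 -> R0=(15,0,0) value=15
Op 8: inc R1 by 4 -> R1=(7,4,0) value=11
Op 9: merge R1<->R2 -> R1=(7,4,0) R2=(7,4,0)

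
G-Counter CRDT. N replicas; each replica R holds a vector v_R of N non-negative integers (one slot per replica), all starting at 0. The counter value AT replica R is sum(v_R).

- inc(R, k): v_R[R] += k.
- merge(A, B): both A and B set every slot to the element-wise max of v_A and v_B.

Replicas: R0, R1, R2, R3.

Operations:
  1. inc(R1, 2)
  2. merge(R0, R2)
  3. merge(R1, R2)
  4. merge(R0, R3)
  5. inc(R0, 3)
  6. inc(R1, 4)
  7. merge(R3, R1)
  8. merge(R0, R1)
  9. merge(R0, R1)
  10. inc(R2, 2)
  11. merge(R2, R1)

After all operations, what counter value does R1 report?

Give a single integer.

Op 1: inc R1 by 2 -> R1=(0,2,0,0) value=2
Op 2: merge R0<->R2 -> R0=(0,0,0,0) R2=(0,0,0,0)
Op 3: merge R1<->R2 -> R1=(0,2,0,0) R2=(0,2,0,0)
Op 4: merge R0<->R3 -> R0=(0,0,0,0) R3=(0,0,0,0)
Op 5: inc R0 by 3 -> R0=(3,0,0,0) value=3
Op 6: inc R1 by 4 -> R1=(0,6,0,0) value=6
Op 7: merge R3<->R1 -> R3=(0,6,0,0) R1=(0,6,0,0)
Op 8: merge R0<->R1 -> R0=(3,6,0,0) R1=(3,6,0,0)
Op 9: merge R0<->R1 -> R0=(3,6,0,0) R1=(3,6,0,0)
Op 10: inc R2 by 2 -> R2=(0,2,2,0) value=4
Op 11: merge R2<->R1 -> R2=(3,6,2,0) R1=(3,6,2,0)

Answer: 11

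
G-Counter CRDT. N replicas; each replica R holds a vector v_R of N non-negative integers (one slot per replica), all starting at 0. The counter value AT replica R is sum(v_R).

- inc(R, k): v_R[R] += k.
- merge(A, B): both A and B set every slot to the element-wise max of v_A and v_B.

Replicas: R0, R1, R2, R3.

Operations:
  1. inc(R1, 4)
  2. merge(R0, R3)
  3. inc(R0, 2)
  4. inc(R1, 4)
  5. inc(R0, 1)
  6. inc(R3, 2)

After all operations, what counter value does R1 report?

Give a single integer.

Op 1: inc R1 by 4 -> R1=(0,4,0,0) value=4
Op 2: merge R0<->R3 -> R0=(0,0,0,0) R3=(0,0,0,0)
Op 3: inc R0 by 2 -> R0=(2,0,0,0) value=2
Op 4: inc R1 by 4 -> R1=(0,8,0,0) value=8
Op 5: inc R0 by 1 -> R0=(3,0,0,0) value=3
Op 6: inc R3 by 2 -> R3=(0,0,0,2) value=2

Answer: 8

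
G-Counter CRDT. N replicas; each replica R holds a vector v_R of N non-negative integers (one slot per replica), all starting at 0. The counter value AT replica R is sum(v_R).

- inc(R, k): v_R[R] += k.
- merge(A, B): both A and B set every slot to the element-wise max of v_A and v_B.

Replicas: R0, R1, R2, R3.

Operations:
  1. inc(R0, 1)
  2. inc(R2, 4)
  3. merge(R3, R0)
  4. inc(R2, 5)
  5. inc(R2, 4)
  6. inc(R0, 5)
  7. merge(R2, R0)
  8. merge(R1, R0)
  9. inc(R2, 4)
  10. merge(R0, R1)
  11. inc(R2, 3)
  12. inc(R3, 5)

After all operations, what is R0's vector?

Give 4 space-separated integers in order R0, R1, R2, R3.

Answer: 6 0 13 0

Derivation:
Op 1: inc R0 by 1 -> R0=(1,0,0,0) value=1
Op 2: inc R2 by 4 -> R2=(0,0,4,0) value=4
Op 3: merge R3<->R0 -> R3=(1,0,0,0) R0=(1,0,0,0)
Op 4: inc R2 by 5 -> R2=(0,0,9,0) value=9
Op 5: inc R2 by 4 -> R2=(0,0,13,0) value=13
Op 6: inc R0 by 5 -> R0=(6,0,0,0) value=6
Op 7: merge R2<->R0 -> R2=(6,0,13,0) R0=(6,0,13,0)
Op 8: merge R1<->R0 -> R1=(6,0,13,0) R0=(6,0,13,0)
Op 9: inc R2 by 4 -> R2=(6,0,17,0) value=23
Op 10: merge R0<->R1 -> R0=(6,0,13,0) R1=(6,0,13,0)
Op 11: inc R2 by 3 -> R2=(6,0,20,0) value=26
Op 12: inc R3 by 5 -> R3=(1,0,0,5) value=6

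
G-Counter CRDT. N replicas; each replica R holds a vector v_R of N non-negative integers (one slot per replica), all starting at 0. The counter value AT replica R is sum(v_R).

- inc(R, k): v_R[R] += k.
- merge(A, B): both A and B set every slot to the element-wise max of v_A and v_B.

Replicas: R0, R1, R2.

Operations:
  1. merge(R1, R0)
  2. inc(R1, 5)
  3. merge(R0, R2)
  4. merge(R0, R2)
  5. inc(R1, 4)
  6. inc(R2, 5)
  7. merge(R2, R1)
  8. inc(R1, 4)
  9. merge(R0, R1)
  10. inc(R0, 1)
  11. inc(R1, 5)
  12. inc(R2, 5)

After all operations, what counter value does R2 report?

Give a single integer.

Answer: 19

Derivation:
Op 1: merge R1<->R0 -> R1=(0,0,0) R0=(0,0,0)
Op 2: inc R1 by 5 -> R1=(0,5,0) value=5
Op 3: merge R0<->R2 -> R0=(0,0,0) R2=(0,0,0)
Op 4: merge R0<->R2 -> R0=(0,0,0) R2=(0,0,0)
Op 5: inc R1 by 4 -> R1=(0,9,0) value=9
Op 6: inc R2 by 5 -> R2=(0,0,5) value=5
Op 7: merge R2<->R1 -> R2=(0,9,5) R1=(0,9,5)
Op 8: inc R1 by 4 -> R1=(0,13,5) value=18
Op 9: merge R0<->R1 -> R0=(0,13,5) R1=(0,13,5)
Op 10: inc R0 by 1 -> R0=(1,13,5) value=19
Op 11: inc R1 by 5 -> R1=(0,18,5) value=23
Op 12: inc R2 by 5 -> R2=(0,9,10) value=19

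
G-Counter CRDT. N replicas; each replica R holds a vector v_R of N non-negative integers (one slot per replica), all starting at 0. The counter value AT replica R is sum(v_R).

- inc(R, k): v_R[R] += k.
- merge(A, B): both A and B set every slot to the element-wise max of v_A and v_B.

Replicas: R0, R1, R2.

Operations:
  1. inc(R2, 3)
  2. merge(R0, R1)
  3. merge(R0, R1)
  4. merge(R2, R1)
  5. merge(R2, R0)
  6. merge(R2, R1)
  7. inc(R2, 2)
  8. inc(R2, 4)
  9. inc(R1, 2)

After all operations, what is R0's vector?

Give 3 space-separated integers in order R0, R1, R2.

Op 1: inc R2 by 3 -> R2=(0,0,3) value=3
Op 2: merge R0<->R1 -> R0=(0,0,0) R1=(0,0,0)
Op 3: merge R0<->R1 -> R0=(0,0,0) R1=(0,0,0)
Op 4: merge R2<->R1 -> R2=(0,0,3) R1=(0,0,3)
Op 5: merge R2<->R0 -> R2=(0,0,3) R0=(0,0,3)
Op 6: merge R2<->R1 -> R2=(0,0,3) R1=(0,0,3)
Op 7: inc R2 by 2 -> R2=(0,0,5) value=5
Op 8: inc R2 by 4 -> R2=(0,0,9) value=9
Op 9: inc R1 by 2 -> R1=(0,2,3) value=5

Answer: 0 0 3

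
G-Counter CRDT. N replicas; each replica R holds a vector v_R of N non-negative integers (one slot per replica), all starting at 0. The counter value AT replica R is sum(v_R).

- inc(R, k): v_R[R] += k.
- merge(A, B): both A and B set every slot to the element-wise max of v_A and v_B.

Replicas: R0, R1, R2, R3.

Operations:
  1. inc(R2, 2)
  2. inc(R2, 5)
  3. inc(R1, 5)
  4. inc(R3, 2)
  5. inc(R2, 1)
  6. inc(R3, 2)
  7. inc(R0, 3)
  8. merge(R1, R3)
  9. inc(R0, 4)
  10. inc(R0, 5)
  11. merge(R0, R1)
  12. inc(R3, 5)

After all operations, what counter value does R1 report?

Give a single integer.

Answer: 21

Derivation:
Op 1: inc R2 by 2 -> R2=(0,0,2,0) value=2
Op 2: inc R2 by 5 -> R2=(0,0,7,0) value=7
Op 3: inc R1 by 5 -> R1=(0,5,0,0) value=5
Op 4: inc R3 by 2 -> R3=(0,0,0,2) value=2
Op 5: inc R2 by 1 -> R2=(0,0,8,0) value=8
Op 6: inc R3 by 2 -> R3=(0,0,0,4) value=4
Op 7: inc R0 by 3 -> R0=(3,0,0,0) value=3
Op 8: merge R1<->R3 -> R1=(0,5,0,4) R3=(0,5,0,4)
Op 9: inc R0 by 4 -> R0=(7,0,0,0) value=7
Op 10: inc R0 by 5 -> R0=(12,0,0,0) value=12
Op 11: merge R0<->R1 -> R0=(12,5,0,4) R1=(12,5,0,4)
Op 12: inc R3 by 5 -> R3=(0,5,0,9) value=14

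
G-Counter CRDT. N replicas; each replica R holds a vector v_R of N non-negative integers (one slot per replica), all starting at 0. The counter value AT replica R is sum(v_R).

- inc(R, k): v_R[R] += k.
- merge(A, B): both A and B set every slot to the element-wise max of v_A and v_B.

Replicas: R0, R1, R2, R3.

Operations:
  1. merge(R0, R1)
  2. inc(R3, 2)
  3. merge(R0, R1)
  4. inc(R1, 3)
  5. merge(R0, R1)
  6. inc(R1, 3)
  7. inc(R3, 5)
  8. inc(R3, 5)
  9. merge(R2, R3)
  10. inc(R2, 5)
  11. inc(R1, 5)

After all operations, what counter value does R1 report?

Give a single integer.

Answer: 11

Derivation:
Op 1: merge R0<->R1 -> R0=(0,0,0,0) R1=(0,0,0,0)
Op 2: inc R3 by 2 -> R3=(0,0,0,2) value=2
Op 3: merge R0<->R1 -> R0=(0,0,0,0) R1=(0,0,0,0)
Op 4: inc R1 by 3 -> R1=(0,3,0,0) value=3
Op 5: merge R0<->R1 -> R0=(0,3,0,0) R1=(0,3,0,0)
Op 6: inc R1 by 3 -> R1=(0,6,0,0) value=6
Op 7: inc R3 by 5 -> R3=(0,0,0,7) value=7
Op 8: inc R3 by 5 -> R3=(0,0,0,12) value=12
Op 9: merge R2<->R3 -> R2=(0,0,0,12) R3=(0,0,0,12)
Op 10: inc R2 by 5 -> R2=(0,0,5,12) value=17
Op 11: inc R1 by 5 -> R1=(0,11,0,0) value=11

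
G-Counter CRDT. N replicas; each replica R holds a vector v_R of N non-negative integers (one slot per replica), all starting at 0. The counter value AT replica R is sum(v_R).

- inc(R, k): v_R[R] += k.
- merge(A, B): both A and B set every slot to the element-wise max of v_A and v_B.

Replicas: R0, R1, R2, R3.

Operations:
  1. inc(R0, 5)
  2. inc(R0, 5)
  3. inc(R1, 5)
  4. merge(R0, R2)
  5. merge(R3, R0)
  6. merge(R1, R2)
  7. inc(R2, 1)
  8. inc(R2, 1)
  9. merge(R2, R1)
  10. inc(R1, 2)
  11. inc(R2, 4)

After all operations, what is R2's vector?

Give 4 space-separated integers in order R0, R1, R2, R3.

Answer: 10 5 6 0

Derivation:
Op 1: inc R0 by 5 -> R0=(5,0,0,0) value=5
Op 2: inc R0 by 5 -> R0=(10,0,0,0) value=10
Op 3: inc R1 by 5 -> R1=(0,5,0,0) value=5
Op 4: merge R0<->R2 -> R0=(10,0,0,0) R2=(10,0,0,0)
Op 5: merge R3<->R0 -> R3=(10,0,0,0) R0=(10,0,0,0)
Op 6: merge R1<->R2 -> R1=(10,5,0,0) R2=(10,5,0,0)
Op 7: inc R2 by 1 -> R2=(10,5,1,0) value=16
Op 8: inc R2 by 1 -> R2=(10,5,2,0) value=17
Op 9: merge R2<->R1 -> R2=(10,5,2,0) R1=(10,5,2,0)
Op 10: inc R1 by 2 -> R1=(10,7,2,0) value=19
Op 11: inc R2 by 4 -> R2=(10,5,6,0) value=21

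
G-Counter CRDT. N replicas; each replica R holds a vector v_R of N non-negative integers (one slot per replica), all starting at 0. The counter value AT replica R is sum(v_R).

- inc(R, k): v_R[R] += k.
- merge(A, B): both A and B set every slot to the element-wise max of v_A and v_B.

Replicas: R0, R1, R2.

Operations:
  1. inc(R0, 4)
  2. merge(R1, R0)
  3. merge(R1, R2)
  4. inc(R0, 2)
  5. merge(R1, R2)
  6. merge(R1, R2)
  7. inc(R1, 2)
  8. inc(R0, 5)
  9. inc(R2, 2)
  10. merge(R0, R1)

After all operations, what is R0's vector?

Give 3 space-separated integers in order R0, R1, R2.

Op 1: inc R0 by 4 -> R0=(4,0,0) value=4
Op 2: merge R1<->R0 -> R1=(4,0,0) R0=(4,0,0)
Op 3: merge R1<->R2 -> R1=(4,0,0) R2=(4,0,0)
Op 4: inc R0 by 2 -> R0=(6,0,0) value=6
Op 5: merge R1<->R2 -> R1=(4,0,0) R2=(4,0,0)
Op 6: merge R1<->R2 -> R1=(4,0,0) R2=(4,0,0)
Op 7: inc R1 by 2 -> R1=(4,2,0) value=6
Op 8: inc R0 by 5 -> R0=(11,0,0) value=11
Op 9: inc R2 by 2 -> R2=(4,0,2) value=6
Op 10: merge R0<->R1 -> R0=(11,2,0) R1=(11,2,0)

Answer: 11 2 0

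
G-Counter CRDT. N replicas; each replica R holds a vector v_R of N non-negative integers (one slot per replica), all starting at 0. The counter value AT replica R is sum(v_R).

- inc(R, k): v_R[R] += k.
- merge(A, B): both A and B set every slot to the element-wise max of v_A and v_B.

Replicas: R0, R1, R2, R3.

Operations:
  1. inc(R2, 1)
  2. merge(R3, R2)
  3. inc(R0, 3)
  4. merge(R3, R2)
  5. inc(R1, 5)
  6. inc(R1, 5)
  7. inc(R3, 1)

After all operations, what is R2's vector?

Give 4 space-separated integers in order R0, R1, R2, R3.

Op 1: inc R2 by 1 -> R2=(0,0,1,0) value=1
Op 2: merge R3<->R2 -> R3=(0,0,1,0) R2=(0,0,1,0)
Op 3: inc R0 by 3 -> R0=(3,0,0,0) value=3
Op 4: merge R3<->R2 -> R3=(0,0,1,0) R2=(0,0,1,0)
Op 5: inc R1 by 5 -> R1=(0,5,0,0) value=5
Op 6: inc R1 by 5 -> R1=(0,10,0,0) value=10
Op 7: inc R3 by 1 -> R3=(0,0,1,1) value=2

Answer: 0 0 1 0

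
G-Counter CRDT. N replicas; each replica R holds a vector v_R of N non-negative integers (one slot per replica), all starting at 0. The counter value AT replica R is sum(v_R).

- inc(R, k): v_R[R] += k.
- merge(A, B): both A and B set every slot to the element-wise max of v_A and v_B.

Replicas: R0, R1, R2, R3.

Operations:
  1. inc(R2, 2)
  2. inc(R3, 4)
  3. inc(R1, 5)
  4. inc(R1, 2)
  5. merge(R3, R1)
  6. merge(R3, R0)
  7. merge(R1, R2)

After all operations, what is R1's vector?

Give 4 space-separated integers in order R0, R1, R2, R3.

Answer: 0 7 2 4

Derivation:
Op 1: inc R2 by 2 -> R2=(0,0,2,0) value=2
Op 2: inc R3 by 4 -> R3=(0,0,0,4) value=4
Op 3: inc R1 by 5 -> R1=(0,5,0,0) value=5
Op 4: inc R1 by 2 -> R1=(0,7,0,0) value=7
Op 5: merge R3<->R1 -> R3=(0,7,0,4) R1=(0,7,0,4)
Op 6: merge R3<->R0 -> R3=(0,7,0,4) R0=(0,7,0,4)
Op 7: merge R1<->R2 -> R1=(0,7,2,4) R2=(0,7,2,4)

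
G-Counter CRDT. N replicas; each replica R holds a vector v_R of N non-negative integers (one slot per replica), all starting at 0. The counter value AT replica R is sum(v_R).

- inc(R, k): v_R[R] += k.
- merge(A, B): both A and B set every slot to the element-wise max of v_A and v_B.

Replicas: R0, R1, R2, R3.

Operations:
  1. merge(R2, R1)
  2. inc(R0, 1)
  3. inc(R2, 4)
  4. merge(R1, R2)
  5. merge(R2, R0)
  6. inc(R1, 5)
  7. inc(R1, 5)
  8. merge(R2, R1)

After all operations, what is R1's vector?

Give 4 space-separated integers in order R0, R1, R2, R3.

Answer: 1 10 4 0

Derivation:
Op 1: merge R2<->R1 -> R2=(0,0,0,0) R1=(0,0,0,0)
Op 2: inc R0 by 1 -> R0=(1,0,0,0) value=1
Op 3: inc R2 by 4 -> R2=(0,0,4,0) value=4
Op 4: merge R1<->R2 -> R1=(0,0,4,0) R2=(0,0,4,0)
Op 5: merge R2<->R0 -> R2=(1,0,4,0) R0=(1,0,4,0)
Op 6: inc R1 by 5 -> R1=(0,5,4,0) value=9
Op 7: inc R1 by 5 -> R1=(0,10,4,0) value=14
Op 8: merge R2<->R1 -> R2=(1,10,4,0) R1=(1,10,4,0)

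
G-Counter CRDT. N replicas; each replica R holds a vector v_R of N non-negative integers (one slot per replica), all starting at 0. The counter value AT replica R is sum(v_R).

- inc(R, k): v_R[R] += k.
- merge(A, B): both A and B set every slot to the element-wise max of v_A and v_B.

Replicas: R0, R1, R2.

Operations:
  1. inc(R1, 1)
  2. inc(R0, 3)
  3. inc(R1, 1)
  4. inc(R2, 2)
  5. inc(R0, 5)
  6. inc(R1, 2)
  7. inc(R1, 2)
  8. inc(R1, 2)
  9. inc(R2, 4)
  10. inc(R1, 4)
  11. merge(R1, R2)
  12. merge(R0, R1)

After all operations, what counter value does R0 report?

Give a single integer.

Answer: 26

Derivation:
Op 1: inc R1 by 1 -> R1=(0,1,0) value=1
Op 2: inc R0 by 3 -> R0=(3,0,0) value=3
Op 3: inc R1 by 1 -> R1=(0,2,0) value=2
Op 4: inc R2 by 2 -> R2=(0,0,2) value=2
Op 5: inc R0 by 5 -> R0=(8,0,0) value=8
Op 6: inc R1 by 2 -> R1=(0,4,0) value=4
Op 7: inc R1 by 2 -> R1=(0,6,0) value=6
Op 8: inc R1 by 2 -> R1=(0,8,0) value=8
Op 9: inc R2 by 4 -> R2=(0,0,6) value=6
Op 10: inc R1 by 4 -> R1=(0,12,0) value=12
Op 11: merge R1<->R2 -> R1=(0,12,6) R2=(0,12,6)
Op 12: merge R0<->R1 -> R0=(8,12,6) R1=(8,12,6)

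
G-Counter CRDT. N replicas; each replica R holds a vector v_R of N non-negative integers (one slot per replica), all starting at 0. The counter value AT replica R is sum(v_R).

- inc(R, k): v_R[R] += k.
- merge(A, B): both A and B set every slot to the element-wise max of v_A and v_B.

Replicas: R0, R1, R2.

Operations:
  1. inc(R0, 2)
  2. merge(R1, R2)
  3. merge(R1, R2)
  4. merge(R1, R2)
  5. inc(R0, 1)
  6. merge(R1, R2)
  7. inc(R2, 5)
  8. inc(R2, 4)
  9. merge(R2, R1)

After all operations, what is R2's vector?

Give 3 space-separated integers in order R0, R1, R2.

Op 1: inc R0 by 2 -> R0=(2,0,0) value=2
Op 2: merge R1<->R2 -> R1=(0,0,0) R2=(0,0,0)
Op 3: merge R1<->R2 -> R1=(0,0,0) R2=(0,0,0)
Op 4: merge R1<->R2 -> R1=(0,0,0) R2=(0,0,0)
Op 5: inc R0 by 1 -> R0=(3,0,0) value=3
Op 6: merge R1<->R2 -> R1=(0,0,0) R2=(0,0,0)
Op 7: inc R2 by 5 -> R2=(0,0,5) value=5
Op 8: inc R2 by 4 -> R2=(0,0,9) value=9
Op 9: merge R2<->R1 -> R2=(0,0,9) R1=(0,0,9)

Answer: 0 0 9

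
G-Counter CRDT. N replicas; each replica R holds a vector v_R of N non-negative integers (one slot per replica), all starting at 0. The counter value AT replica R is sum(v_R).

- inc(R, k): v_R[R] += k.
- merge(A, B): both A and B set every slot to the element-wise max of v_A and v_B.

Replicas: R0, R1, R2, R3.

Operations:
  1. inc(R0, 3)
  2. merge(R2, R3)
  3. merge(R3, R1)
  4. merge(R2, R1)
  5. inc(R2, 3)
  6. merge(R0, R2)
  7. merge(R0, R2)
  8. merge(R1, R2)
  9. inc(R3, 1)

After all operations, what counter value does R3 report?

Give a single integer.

Op 1: inc R0 by 3 -> R0=(3,0,0,0) value=3
Op 2: merge R2<->R3 -> R2=(0,0,0,0) R3=(0,0,0,0)
Op 3: merge R3<->R1 -> R3=(0,0,0,0) R1=(0,0,0,0)
Op 4: merge R2<->R1 -> R2=(0,0,0,0) R1=(0,0,0,0)
Op 5: inc R2 by 3 -> R2=(0,0,3,0) value=3
Op 6: merge R0<->R2 -> R0=(3,0,3,0) R2=(3,0,3,0)
Op 7: merge R0<->R2 -> R0=(3,0,3,0) R2=(3,0,3,0)
Op 8: merge R1<->R2 -> R1=(3,0,3,0) R2=(3,0,3,0)
Op 9: inc R3 by 1 -> R3=(0,0,0,1) value=1

Answer: 1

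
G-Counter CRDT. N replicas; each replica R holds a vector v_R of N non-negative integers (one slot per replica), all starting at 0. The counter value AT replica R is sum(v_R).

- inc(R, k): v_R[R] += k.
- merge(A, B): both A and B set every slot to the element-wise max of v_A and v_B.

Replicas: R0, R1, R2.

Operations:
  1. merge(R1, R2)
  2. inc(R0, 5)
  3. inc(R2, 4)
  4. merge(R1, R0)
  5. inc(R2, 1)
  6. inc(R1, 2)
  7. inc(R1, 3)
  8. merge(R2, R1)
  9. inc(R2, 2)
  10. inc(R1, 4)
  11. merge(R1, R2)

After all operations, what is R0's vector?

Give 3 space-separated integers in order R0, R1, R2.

Answer: 5 0 0

Derivation:
Op 1: merge R1<->R2 -> R1=(0,0,0) R2=(0,0,0)
Op 2: inc R0 by 5 -> R0=(5,0,0) value=5
Op 3: inc R2 by 4 -> R2=(0,0,4) value=4
Op 4: merge R1<->R0 -> R1=(5,0,0) R0=(5,0,0)
Op 5: inc R2 by 1 -> R2=(0,0,5) value=5
Op 6: inc R1 by 2 -> R1=(5,2,0) value=7
Op 7: inc R1 by 3 -> R1=(5,5,0) value=10
Op 8: merge R2<->R1 -> R2=(5,5,5) R1=(5,5,5)
Op 9: inc R2 by 2 -> R2=(5,5,7) value=17
Op 10: inc R1 by 4 -> R1=(5,9,5) value=19
Op 11: merge R1<->R2 -> R1=(5,9,7) R2=(5,9,7)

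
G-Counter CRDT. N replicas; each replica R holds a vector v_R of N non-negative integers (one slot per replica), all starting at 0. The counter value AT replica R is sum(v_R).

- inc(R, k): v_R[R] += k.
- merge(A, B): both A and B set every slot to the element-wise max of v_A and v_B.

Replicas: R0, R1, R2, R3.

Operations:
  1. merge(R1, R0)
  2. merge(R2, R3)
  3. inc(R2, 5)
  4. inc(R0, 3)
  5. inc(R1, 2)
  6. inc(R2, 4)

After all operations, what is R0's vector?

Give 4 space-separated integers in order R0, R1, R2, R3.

Answer: 3 0 0 0

Derivation:
Op 1: merge R1<->R0 -> R1=(0,0,0,0) R0=(0,0,0,0)
Op 2: merge R2<->R3 -> R2=(0,0,0,0) R3=(0,0,0,0)
Op 3: inc R2 by 5 -> R2=(0,0,5,0) value=5
Op 4: inc R0 by 3 -> R0=(3,0,0,0) value=3
Op 5: inc R1 by 2 -> R1=(0,2,0,0) value=2
Op 6: inc R2 by 4 -> R2=(0,0,9,0) value=9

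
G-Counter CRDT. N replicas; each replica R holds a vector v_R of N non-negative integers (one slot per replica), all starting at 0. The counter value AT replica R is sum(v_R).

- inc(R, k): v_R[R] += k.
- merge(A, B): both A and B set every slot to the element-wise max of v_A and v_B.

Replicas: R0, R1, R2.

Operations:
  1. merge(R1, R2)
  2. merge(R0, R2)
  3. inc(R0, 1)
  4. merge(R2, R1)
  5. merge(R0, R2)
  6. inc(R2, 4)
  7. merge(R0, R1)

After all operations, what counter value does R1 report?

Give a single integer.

Answer: 1

Derivation:
Op 1: merge R1<->R2 -> R1=(0,0,0) R2=(0,0,0)
Op 2: merge R0<->R2 -> R0=(0,0,0) R2=(0,0,0)
Op 3: inc R0 by 1 -> R0=(1,0,0) value=1
Op 4: merge R2<->R1 -> R2=(0,0,0) R1=(0,0,0)
Op 5: merge R0<->R2 -> R0=(1,0,0) R2=(1,0,0)
Op 6: inc R2 by 4 -> R2=(1,0,4) value=5
Op 7: merge R0<->R1 -> R0=(1,0,0) R1=(1,0,0)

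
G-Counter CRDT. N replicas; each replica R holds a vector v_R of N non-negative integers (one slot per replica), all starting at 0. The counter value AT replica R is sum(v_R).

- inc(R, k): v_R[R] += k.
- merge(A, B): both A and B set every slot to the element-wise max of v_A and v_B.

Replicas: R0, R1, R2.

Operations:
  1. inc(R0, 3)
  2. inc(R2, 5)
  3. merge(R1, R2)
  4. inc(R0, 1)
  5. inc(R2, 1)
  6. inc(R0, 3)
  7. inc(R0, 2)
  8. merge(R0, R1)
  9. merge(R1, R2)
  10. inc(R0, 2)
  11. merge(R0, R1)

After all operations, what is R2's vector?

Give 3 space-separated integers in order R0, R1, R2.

Answer: 9 0 6

Derivation:
Op 1: inc R0 by 3 -> R0=(3,0,0) value=3
Op 2: inc R2 by 5 -> R2=(0,0,5) value=5
Op 3: merge R1<->R2 -> R1=(0,0,5) R2=(0,0,5)
Op 4: inc R0 by 1 -> R0=(4,0,0) value=4
Op 5: inc R2 by 1 -> R2=(0,0,6) value=6
Op 6: inc R0 by 3 -> R0=(7,0,0) value=7
Op 7: inc R0 by 2 -> R0=(9,0,0) value=9
Op 8: merge R0<->R1 -> R0=(9,0,5) R1=(9,0,5)
Op 9: merge R1<->R2 -> R1=(9,0,6) R2=(9,0,6)
Op 10: inc R0 by 2 -> R0=(11,0,5) value=16
Op 11: merge R0<->R1 -> R0=(11,0,6) R1=(11,0,6)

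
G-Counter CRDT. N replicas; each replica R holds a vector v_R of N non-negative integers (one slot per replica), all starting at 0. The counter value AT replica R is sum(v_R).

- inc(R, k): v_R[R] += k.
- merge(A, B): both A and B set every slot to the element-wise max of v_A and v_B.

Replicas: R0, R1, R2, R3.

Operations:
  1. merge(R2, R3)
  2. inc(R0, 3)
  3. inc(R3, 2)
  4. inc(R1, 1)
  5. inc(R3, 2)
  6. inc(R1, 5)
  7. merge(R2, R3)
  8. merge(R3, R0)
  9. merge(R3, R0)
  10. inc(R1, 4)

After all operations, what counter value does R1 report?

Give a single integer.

Op 1: merge R2<->R3 -> R2=(0,0,0,0) R3=(0,0,0,0)
Op 2: inc R0 by 3 -> R0=(3,0,0,0) value=3
Op 3: inc R3 by 2 -> R3=(0,0,0,2) value=2
Op 4: inc R1 by 1 -> R1=(0,1,0,0) value=1
Op 5: inc R3 by 2 -> R3=(0,0,0,4) value=4
Op 6: inc R1 by 5 -> R1=(0,6,0,0) value=6
Op 7: merge R2<->R3 -> R2=(0,0,0,4) R3=(0,0,0,4)
Op 8: merge R3<->R0 -> R3=(3,0,0,4) R0=(3,0,0,4)
Op 9: merge R3<->R0 -> R3=(3,0,0,4) R0=(3,0,0,4)
Op 10: inc R1 by 4 -> R1=(0,10,0,0) value=10

Answer: 10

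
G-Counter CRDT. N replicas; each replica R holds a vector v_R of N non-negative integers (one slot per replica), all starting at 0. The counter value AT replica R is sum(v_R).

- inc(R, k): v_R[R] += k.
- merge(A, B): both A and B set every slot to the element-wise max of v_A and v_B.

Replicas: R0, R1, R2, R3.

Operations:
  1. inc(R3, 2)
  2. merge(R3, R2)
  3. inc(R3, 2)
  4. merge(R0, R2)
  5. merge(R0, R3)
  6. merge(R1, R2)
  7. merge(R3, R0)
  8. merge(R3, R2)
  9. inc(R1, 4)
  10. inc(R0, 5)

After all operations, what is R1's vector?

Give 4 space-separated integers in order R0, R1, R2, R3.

Op 1: inc R3 by 2 -> R3=(0,0,0,2) value=2
Op 2: merge R3<->R2 -> R3=(0,0,0,2) R2=(0,0,0,2)
Op 3: inc R3 by 2 -> R3=(0,0,0,4) value=4
Op 4: merge R0<->R2 -> R0=(0,0,0,2) R2=(0,0,0,2)
Op 5: merge R0<->R3 -> R0=(0,0,0,4) R3=(0,0,0,4)
Op 6: merge R1<->R2 -> R1=(0,0,0,2) R2=(0,0,0,2)
Op 7: merge R3<->R0 -> R3=(0,0,0,4) R0=(0,0,0,4)
Op 8: merge R3<->R2 -> R3=(0,0,0,4) R2=(0,0,0,4)
Op 9: inc R1 by 4 -> R1=(0,4,0,2) value=6
Op 10: inc R0 by 5 -> R0=(5,0,0,4) value=9

Answer: 0 4 0 2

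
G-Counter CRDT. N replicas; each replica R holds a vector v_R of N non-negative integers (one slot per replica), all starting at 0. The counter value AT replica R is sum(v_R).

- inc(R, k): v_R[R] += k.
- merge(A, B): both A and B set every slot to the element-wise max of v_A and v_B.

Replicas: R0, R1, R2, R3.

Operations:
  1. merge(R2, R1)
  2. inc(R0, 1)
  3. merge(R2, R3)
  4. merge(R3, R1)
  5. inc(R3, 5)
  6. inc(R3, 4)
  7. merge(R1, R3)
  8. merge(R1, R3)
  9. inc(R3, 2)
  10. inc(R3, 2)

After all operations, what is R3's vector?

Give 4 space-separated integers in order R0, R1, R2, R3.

Answer: 0 0 0 13

Derivation:
Op 1: merge R2<->R1 -> R2=(0,0,0,0) R1=(0,0,0,0)
Op 2: inc R0 by 1 -> R0=(1,0,0,0) value=1
Op 3: merge R2<->R3 -> R2=(0,0,0,0) R3=(0,0,0,0)
Op 4: merge R3<->R1 -> R3=(0,0,0,0) R1=(0,0,0,0)
Op 5: inc R3 by 5 -> R3=(0,0,0,5) value=5
Op 6: inc R3 by 4 -> R3=(0,0,0,9) value=9
Op 7: merge R1<->R3 -> R1=(0,0,0,9) R3=(0,0,0,9)
Op 8: merge R1<->R3 -> R1=(0,0,0,9) R3=(0,0,0,9)
Op 9: inc R3 by 2 -> R3=(0,0,0,11) value=11
Op 10: inc R3 by 2 -> R3=(0,0,0,13) value=13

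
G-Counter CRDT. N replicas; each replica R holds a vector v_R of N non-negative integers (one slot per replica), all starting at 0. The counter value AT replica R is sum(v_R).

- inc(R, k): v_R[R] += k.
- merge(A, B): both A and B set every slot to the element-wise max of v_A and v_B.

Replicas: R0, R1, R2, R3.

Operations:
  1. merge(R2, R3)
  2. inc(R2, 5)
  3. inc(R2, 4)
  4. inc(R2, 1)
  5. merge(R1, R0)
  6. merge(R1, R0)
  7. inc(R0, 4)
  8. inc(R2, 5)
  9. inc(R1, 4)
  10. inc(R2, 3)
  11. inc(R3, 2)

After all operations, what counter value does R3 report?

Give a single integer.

Op 1: merge R2<->R3 -> R2=(0,0,0,0) R3=(0,0,0,0)
Op 2: inc R2 by 5 -> R2=(0,0,5,0) value=5
Op 3: inc R2 by 4 -> R2=(0,0,9,0) value=9
Op 4: inc R2 by 1 -> R2=(0,0,10,0) value=10
Op 5: merge R1<->R0 -> R1=(0,0,0,0) R0=(0,0,0,0)
Op 6: merge R1<->R0 -> R1=(0,0,0,0) R0=(0,0,0,0)
Op 7: inc R0 by 4 -> R0=(4,0,0,0) value=4
Op 8: inc R2 by 5 -> R2=(0,0,15,0) value=15
Op 9: inc R1 by 4 -> R1=(0,4,0,0) value=4
Op 10: inc R2 by 3 -> R2=(0,0,18,0) value=18
Op 11: inc R3 by 2 -> R3=(0,0,0,2) value=2

Answer: 2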